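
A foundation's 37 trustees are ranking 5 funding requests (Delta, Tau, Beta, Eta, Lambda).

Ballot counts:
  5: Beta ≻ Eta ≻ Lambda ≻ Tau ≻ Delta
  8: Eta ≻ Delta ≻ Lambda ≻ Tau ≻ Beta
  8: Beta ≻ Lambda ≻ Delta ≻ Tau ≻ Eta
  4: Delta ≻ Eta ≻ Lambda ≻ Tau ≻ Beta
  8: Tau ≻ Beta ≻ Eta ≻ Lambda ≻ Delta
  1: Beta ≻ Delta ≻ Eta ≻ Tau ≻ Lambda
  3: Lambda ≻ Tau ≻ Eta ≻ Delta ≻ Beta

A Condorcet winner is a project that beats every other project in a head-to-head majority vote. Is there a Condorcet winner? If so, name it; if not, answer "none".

none

Check each pair by majority over 37 ballots:
Delta vs Tau: 8+8+4+1 = 21 for Delta, 16 for Tau — Delta by 21–16.
Delta vs Beta: Delta preferred on 8+4+3 = 15 ballots; Beta wins 22–15.
Delta vs Eta: 13 to 24, Eta.
Delta vs Lambda: Delta is ranked higher on 8+4+1 = 13 ballots, Lambda on 24. Lambda wins 24–13.
Tau vs Beta: 8+4+8+3 = 23 for Tau, 14 for Beta — Tau by 23–14.
Tau vs Eta: Tau preferred on 8+8+3 = 19 ballots; Tau wins 19–18.
Tau vs Lambda: Tau preferred on 8+1 = 9 ballots; Lambda wins 28–9.
Beta vs Eta: 22 to 15, Beta.
Beta vs Lambda: 22 to 15, Beta.
Eta vs Lambda: 5+8+4+8+1 = 26 for Eta, 11 for Lambda — Eta by 26–11.
No project is unbeaten: Delta loses to Beta; Tau loses to Delta; Beta loses to Tau; Eta loses to Tau; Lambda loses to Beta. In particular Delta → Tau → Beta → Delta is a majority cycle — no Condorcet winner exists.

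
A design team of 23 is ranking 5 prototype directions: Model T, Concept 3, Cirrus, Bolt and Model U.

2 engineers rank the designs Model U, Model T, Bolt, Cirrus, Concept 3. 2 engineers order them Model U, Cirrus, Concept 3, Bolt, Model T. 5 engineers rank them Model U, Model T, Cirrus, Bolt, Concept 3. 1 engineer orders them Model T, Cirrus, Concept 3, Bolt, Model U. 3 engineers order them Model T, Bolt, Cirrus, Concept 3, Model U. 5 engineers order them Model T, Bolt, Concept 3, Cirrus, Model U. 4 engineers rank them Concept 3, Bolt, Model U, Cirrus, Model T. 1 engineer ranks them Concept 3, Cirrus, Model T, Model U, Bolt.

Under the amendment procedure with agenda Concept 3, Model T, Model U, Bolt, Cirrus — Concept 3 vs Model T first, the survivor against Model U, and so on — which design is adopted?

Round 1: Concept 3 vs Model T — 7–16, Model T advances.
Round 2: Model T vs Model U — 10–13, Model U advances.
Round 3: Model U vs Bolt — 10–13, Bolt advances.
Round 4: Bolt vs Cirrus — 14–9, Bolt advances.
Bolt survives the agenda.

Bolt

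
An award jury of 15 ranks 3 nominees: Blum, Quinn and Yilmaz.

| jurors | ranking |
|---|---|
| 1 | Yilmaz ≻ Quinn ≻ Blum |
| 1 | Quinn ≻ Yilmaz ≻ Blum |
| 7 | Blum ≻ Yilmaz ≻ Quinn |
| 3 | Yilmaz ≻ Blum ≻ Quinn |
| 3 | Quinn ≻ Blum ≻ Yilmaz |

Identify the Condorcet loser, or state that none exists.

Pairwise majorities:
Blum vs Quinn: Blum preferred on 7+3 = 10 ballots; Blum wins 10–5.
Blum vs Yilmaz: Blum wins 10–5.
Quinn–Yilmaz: Yilmaz 11–4.
Quinn is beaten in every head-to-head and is the Condorcet loser.

Quinn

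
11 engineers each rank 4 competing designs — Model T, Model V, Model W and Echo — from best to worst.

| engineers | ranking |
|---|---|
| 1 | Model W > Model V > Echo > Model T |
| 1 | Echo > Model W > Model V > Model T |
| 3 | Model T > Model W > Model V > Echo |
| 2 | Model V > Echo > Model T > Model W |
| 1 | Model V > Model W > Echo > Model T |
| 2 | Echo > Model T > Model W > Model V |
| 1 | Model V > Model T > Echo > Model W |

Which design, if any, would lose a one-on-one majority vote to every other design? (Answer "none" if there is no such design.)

none

Head-to-head results (11 engineers):
Model T vs Model V: Model T preferred on 3+2 = 5 ballots; Model V wins 6–5.
Model T vs Model W: Model T wins 8–3.
Model T vs Echo: 4 to 7, Echo.
Model V vs Model W: 4 to 7, Model W.
Model V–Echo: Model V 8–3.
Model W vs Echo: Echo wins 6–5.
Each design has at least one pairwise win (Model T beats Model W; Model V beats Model T; Model W beats Model V; Echo beats Model T) — no Condorcet loser.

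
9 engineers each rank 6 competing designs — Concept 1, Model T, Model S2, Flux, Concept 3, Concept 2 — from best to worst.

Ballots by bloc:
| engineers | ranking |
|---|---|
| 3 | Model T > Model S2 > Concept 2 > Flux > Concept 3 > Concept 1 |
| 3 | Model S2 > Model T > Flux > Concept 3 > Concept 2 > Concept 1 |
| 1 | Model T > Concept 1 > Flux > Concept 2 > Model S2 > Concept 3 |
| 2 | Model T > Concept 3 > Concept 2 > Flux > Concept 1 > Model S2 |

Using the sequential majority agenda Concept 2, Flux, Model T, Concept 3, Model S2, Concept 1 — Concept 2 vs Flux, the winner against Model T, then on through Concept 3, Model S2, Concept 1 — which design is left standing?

Round 1: Concept 2 vs Flux — 5–4, Concept 2 advances.
Round 2: Concept 2 vs Model T — 0–9, Model T advances.
Round 3: Model T vs Concept 3 — 9–0, Model T advances.
Round 4: Model T vs Model S2 — 6–3, Model T advances.
Round 5: Model T vs Concept 1 — 9–0, Model T advances.
Model T survives the agenda.

Model T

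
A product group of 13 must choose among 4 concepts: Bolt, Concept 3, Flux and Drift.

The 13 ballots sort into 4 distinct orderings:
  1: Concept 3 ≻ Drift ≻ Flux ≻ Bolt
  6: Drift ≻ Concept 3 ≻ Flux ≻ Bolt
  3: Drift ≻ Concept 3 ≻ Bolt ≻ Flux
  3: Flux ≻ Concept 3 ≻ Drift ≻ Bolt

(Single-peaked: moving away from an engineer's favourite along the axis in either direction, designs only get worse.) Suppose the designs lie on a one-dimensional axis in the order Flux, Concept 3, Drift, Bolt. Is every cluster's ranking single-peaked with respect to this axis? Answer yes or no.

Axis positions: Flux=1, Concept 3=2, Drift=3, Bolt=4.
Cluster 1 (peak Concept 3 at position 2): ranking walks positions 2-3-1-4, expanding outward from the peak — single-peaked.
Cluster 2 (peak Drift at position 3): ranking walks positions 3-2-1-4, expanding outward from the peak — single-peaked.
Cluster 3 (peak Drift at position 3): ranking walks positions 3-2-4-1, expanding outward from the peak — single-peaked.
Cluster 4 (peak Flux at position 1): ranking walks positions 1-2-3-4, expanding outward from the peak — single-peaked.
Every ranking is single-peaked on this axis.

yes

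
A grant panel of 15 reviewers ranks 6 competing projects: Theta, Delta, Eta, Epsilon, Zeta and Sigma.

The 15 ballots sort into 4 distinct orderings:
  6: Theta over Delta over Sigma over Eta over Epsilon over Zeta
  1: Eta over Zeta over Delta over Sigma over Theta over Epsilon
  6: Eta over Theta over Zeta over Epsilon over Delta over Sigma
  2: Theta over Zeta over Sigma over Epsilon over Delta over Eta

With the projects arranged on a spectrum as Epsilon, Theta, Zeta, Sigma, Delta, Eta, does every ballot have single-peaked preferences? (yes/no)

no

Axis positions: Epsilon=1, Theta=2, Zeta=3, Sigma=4, Delta=5, Eta=6.
Ballot type 1: ranking walks positions 2-5-4-6-1-3; Delta is ranked above Zeta even though Zeta lies between Delta and the peak Theta on the axis — preferences dip and rise again. Not single-peaked.
Ballot type 2: ranking walks positions 6-3-5-4-2-1; Zeta is ranked above Delta even though Delta lies between Zeta and the peak Eta on the axis — preferences dip and rise again. Not single-peaked.
Ballot type 3: ranking walks positions 6-2-3-1-5-4; Theta is ranked above Delta even though Delta lies between Theta and the peak Eta on the axis — preferences dip and rise again. Not single-peaked.
Ballot type 4 (peak Theta at position 2): ranking walks positions 2-3-4-1-5-6, expanding outward from the peak — single-peaked.
Ballot type 1 violates single-peakedness, so the profile is not single-peaked on this axis.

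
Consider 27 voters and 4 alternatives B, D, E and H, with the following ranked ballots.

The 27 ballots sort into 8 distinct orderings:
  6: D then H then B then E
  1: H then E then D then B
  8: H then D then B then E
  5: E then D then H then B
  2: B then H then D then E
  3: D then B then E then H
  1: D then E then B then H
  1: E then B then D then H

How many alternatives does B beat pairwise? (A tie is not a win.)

1

B against each rival (27 voters):
B vs D: D, 24–3.
B–E: B 19–8.
B vs H: H, 20–7.
B beats E; loses to D, H — 1 pairwise win.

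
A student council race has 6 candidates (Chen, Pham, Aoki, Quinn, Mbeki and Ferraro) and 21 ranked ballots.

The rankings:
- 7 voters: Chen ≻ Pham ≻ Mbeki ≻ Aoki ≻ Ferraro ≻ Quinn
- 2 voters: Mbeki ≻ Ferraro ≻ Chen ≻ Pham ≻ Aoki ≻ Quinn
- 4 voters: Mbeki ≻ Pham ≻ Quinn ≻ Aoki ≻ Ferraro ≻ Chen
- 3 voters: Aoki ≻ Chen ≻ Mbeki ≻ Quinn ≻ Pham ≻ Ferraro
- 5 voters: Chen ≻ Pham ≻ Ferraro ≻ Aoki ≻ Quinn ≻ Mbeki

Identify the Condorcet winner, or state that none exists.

Pairwise majorities:
Chen–Pham: Chen 17–4.
Chen vs Aoki: Chen preferred on 7+2+5 = 14 ballots; Chen wins 14–7.
Chen vs Quinn: Chen preferred on 7+2+3+5 = 17 ballots; Chen wins 17–4.
Chen vs Mbeki: 15 to 6, Chen.
Chen vs Ferraro: 7+3+5 = 15 for Chen, 6 for Ferraro — Chen by 15–6.
Pham vs Aoki: Pham preferred on 7+2+4+5 = 18 ballots; Pham wins 18–3.
Pham vs Quinn: 18 to 3, Pham.
Pham–Mbeki: Pham 12–9.
Pham vs Ferraro: Pham, 19–2.
Aoki vs Quinn: 7+2+3+5 = 17 for Aoki, 4 for Quinn — Aoki by 17–4.
Aoki vs Mbeki: Aoki preferred on 3+5 = 8 ballots; Mbeki wins 13–8.
Aoki vs Ferraro: 14 to 7, Aoki.
Quinn vs Mbeki: 5 to 16, Mbeki.
Quinn–Ferraro: Ferraro 14–7.
Mbeki vs Ferraro: Mbeki, 16–5.
Only Chen has no losses; Chen is the Condorcet winner.

Chen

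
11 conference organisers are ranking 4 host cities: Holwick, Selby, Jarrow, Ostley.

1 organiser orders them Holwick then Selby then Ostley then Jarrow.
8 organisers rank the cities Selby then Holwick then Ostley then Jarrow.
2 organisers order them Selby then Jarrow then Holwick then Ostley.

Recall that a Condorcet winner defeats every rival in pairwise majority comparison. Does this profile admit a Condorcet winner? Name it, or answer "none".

Pairwise majorities:
Holwick vs Selby: Selby wins 10–1.
Holwick vs Jarrow: Holwick, 9–2.
Holwick–Ostley: Holwick 11–0.
Selby vs Jarrow: Selby wins 11–0.
Selby vs Ostley: Selby, 11–0.
Jarrow vs Ostley: Ostley wins 9–2.
Selby beats each of Holwick, Jarrow, Ostley — Selby is the Condorcet winner.

Selby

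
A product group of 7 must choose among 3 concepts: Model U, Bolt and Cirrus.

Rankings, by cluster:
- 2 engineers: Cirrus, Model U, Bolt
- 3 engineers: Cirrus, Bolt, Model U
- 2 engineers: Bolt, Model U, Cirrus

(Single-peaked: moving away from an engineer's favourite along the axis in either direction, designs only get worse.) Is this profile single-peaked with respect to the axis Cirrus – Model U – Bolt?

Axis positions: Cirrus=1, Model U=2, Bolt=3.
Cluster 1 (peak Cirrus at position 1): ranking walks positions 1-2-3, expanding outward from the peak — single-peaked.
Cluster 2: ranking walks positions 1-3-2; Bolt is ranked above Model U even though Model U lies between Bolt and the peak Cirrus on the axis — preferences dip and rise again. Not single-peaked.
Cluster 3 (peak Bolt at position 3): ranking walks positions 3-2-1, expanding outward from the peak — single-peaked.
Cluster 2 violates single-peakedness, so the profile is not single-peaked on this axis.

no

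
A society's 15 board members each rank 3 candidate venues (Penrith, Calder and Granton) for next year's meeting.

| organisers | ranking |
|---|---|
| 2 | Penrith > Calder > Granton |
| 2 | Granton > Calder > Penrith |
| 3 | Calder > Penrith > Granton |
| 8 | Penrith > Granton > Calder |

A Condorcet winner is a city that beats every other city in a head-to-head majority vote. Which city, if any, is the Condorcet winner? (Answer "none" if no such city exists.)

Penrith

Pairwise majorities:
Penrith vs Calder: Penrith is ranked higher on 2+8 = 10 ballots, Calder on 5. Penrith wins 10–5.
Penrith vs Granton: 13 to 2, Penrith.
Calder vs Granton: 2+3 = 5 for Calder, 10 for Granton — Granton by 10–5.
Penrith wins every pairwise contest, so Penrith is the Condorcet winner.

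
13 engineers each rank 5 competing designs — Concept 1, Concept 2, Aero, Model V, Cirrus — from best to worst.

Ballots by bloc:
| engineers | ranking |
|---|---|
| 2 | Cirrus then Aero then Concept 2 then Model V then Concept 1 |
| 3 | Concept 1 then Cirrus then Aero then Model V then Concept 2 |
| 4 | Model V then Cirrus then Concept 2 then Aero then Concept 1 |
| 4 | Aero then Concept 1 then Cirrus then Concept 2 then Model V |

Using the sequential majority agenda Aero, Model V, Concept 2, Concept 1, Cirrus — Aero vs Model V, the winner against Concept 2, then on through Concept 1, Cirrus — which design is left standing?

Cirrus

Round 1: Aero vs Model V — 9–4, Aero advances.
Round 2: Aero vs Concept 2 — 9–4, Aero advances.
Round 3: Aero vs Concept 1 — 10–3, Aero advances.
Round 4: Aero vs Cirrus — 4–9, Cirrus advances.
Cirrus survives the agenda.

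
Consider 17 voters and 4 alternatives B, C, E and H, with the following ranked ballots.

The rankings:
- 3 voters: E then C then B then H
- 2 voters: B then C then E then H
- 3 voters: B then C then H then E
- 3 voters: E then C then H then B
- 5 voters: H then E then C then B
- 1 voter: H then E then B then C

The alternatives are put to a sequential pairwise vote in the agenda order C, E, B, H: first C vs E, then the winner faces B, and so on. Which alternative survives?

H

Round 1: C vs E — 5–12, E advances.
Round 2: E vs B — 12–5, E advances.
Round 3: E vs H — 8–9, H advances.
H survives the agenda.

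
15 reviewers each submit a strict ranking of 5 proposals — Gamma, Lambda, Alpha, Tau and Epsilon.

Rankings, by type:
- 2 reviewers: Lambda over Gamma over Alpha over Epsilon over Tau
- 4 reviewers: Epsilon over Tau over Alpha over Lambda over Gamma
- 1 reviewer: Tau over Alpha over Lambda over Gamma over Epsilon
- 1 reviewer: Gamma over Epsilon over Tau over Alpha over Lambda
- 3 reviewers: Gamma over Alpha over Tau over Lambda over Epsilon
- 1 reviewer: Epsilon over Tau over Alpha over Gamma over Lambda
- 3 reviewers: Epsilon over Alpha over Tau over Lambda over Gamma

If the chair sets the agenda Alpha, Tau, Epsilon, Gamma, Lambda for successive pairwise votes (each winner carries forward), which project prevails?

Epsilon

Round 1: Alpha vs Tau — 8–7, Alpha advances.
Round 2: Alpha vs Epsilon — 6–9, Epsilon advances.
Round 3: Epsilon vs Gamma — 8–7, Epsilon advances.
Round 4: Epsilon vs Lambda — 9–6, Epsilon advances.
The agenda winner is Epsilon.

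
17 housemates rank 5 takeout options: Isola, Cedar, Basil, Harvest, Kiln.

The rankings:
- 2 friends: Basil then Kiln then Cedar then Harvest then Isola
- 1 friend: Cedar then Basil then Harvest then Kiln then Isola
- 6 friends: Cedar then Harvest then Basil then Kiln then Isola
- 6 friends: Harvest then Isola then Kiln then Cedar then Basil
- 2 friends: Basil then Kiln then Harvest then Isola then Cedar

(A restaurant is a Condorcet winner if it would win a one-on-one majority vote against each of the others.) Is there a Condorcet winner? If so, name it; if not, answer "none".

none

Head-to-head results (17 friends):
Isola vs Cedar: 8 to 9, Cedar.
Isola vs Basil: Isola is ranked higher on 6 ballots, Basil on 11. Basil wins 11–6.
Isola vs Harvest: 0 for Isola, 17 for Harvest — Harvest by 17–0.
Isola vs Kiln: 6 for Isola, 11 for Kiln — Kiln by 11–6.
Cedar vs Basil: 13 to 4, Cedar.
Cedar vs Harvest: 9 to 8, Cedar.
Cedar vs Kiln: 7 to 10, Kiln.
Basil vs Harvest: Basil is ranked higher on 2+1+2 = 5 ballots, Harvest on 12. Harvest wins 12–5.
Basil vs Kiln: 11 to 6, Basil.
Harvest vs Kiln: Harvest preferred on 1+6+6 = 13 ballots; Harvest wins 13–4.
Each restaurant drops at least one matchup (Isola loses to Cedar; Cedar loses to Kiln; Basil loses to Cedar; Harvest loses to Cedar; Kiln loses to Basil); the cycle Cedar beats Basil beats Kiln beats Cedar rules out a Condorcet winner.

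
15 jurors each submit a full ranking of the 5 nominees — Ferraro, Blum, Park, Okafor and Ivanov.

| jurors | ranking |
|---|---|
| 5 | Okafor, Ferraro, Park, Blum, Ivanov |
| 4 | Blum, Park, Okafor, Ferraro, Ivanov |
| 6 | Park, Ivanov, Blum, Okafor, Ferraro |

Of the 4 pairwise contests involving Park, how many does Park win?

4

Park against each rival (15 jurors):
Park vs Ferraro: Park wins 10–5.
Park–Blum: Park 11–4.
Park vs Okafor: Park is ranked higher on 4+6 = 10 ballots, Okafor on 5. Park wins 10–5.
Park vs Ivanov: Park wins 15–0.
Park beats Ferraro, Blum, Okafor, Ivanov — 4 pairwise wins.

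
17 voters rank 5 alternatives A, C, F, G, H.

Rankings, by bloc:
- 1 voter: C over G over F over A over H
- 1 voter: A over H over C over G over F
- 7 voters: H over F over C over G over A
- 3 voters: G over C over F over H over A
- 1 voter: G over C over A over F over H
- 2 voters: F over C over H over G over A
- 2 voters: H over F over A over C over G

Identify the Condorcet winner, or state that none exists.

H

Pairwise majorities:
A–C: C 14–3.
A–F: F 15–2.
A vs G: G wins 14–3.
A vs H: H, 14–3.
C vs F: F, 11–6.
C vs G: C wins 13–4.
C vs H: H wins 10–7.
F vs G: F, 11–6.
F vs H: H, 10–7.
G–H: H 12–5.
H defeats every rival head-to-head and is the Condorcet winner.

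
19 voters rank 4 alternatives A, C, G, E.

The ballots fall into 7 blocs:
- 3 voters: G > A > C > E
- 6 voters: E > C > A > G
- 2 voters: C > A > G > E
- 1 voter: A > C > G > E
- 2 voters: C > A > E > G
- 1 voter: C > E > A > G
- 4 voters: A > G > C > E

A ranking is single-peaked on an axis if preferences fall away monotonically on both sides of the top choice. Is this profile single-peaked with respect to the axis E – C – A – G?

Axis positions: E=1, C=2, A=3, G=4.
Bloc 1 (peak G at position 4): ranking walks positions 4-3-2-1, expanding outward from the peak — single-peaked.
Bloc 2 (peak E at position 1): ranking walks positions 1-2-3-4, expanding outward from the peak — single-peaked.
Bloc 3 (peak C at position 2): ranking walks positions 2-3-4-1, expanding outward from the peak — single-peaked.
Bloc 4 (peak A at position 3): ranking walks positions 3-2-4-1, expanding outward from the peak — single-peaked.
Bloc 5 (peak C at position 2): ranking walks positions 2-3-1-4, expanding outward from the peak — single-peaked.
Bloc 6 (peak C at position 2): ranking walks positions 2-1-3-4, expanding outward from the peak — single-peaked.
Bloc 7 (peak A at position 3): ranking walks positions 3-4-2-1, expanding outward from the peak — single-peaked.
Every ranking is single-peaked on this axis.

yes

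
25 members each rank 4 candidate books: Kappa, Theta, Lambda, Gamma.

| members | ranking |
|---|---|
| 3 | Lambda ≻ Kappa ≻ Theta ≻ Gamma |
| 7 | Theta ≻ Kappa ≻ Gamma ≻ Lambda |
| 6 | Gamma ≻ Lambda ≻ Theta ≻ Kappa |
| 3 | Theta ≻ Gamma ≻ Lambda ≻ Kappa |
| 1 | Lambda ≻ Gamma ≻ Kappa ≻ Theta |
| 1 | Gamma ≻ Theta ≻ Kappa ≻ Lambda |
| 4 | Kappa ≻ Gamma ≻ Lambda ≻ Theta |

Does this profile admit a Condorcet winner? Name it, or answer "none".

none

Head-to-head results (25 members):
Kappa vs Theta: 3+1+4 = 8 for Kappa, 17 for Theta — Theta by 17–8.
Kappa vs Lambda: 12 to 13, Lambda.
Kappa vs Gamma: 3+7+4 = 14 for Kappa, 11 for Gamma — Kappa by 14–11.
Theta vs Lambda: Theta is ranked higher on 7+3+1 = 11 ballots, Lambda on 14. Lambda wins 14–11.
Theta vs Gamma: Theta preferred on 3+7+3 = 13 ballots; Theta wins 13–12.
Lambda vs Gamma: 3+1 = 4 for Lambda, 21 for Gamma — Gamma by 21–4.
Each book drops at least one matchup (Kappa loses to Theta; Theta loses to Lambda; Lambda loses to Gamma; Gamma loses to Kappa); the cycle Kappa > Gamma > Lambda > Kappa rules out a Condorcet winner.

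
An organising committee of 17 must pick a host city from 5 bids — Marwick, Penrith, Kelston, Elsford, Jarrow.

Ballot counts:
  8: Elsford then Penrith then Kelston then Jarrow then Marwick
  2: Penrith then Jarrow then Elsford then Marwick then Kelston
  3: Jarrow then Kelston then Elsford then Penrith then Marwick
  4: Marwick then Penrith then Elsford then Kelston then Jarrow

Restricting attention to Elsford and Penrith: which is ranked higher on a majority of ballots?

Elsford

Ballots ranking Elsford above Penrith: 8 + 3 = 11.
Ballots ranking Penrith above Elsford: 17 − 11 = 6.
Elsford wins the head-to-head 11–6.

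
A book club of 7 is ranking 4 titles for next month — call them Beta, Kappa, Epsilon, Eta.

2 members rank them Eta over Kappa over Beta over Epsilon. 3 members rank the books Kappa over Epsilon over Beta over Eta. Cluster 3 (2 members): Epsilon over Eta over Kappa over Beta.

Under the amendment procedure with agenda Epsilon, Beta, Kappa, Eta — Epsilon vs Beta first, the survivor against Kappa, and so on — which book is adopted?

Eta

Round 1: Epsilon vs Beta — 5–2, Epsilon advances.
Round 2: Epsilon vs Kappa — 2–5, Kappa advances.
Round 3: Kappa vs Eta — 3–4, Eta advances.
The agenda winner is Eta.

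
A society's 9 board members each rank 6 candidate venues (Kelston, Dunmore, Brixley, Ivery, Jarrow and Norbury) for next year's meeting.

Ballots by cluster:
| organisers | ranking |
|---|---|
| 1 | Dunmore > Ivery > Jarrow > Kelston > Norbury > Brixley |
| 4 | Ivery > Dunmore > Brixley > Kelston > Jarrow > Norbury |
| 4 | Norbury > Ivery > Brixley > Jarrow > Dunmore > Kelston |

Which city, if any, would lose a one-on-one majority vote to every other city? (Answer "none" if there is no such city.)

none

Head-to-head results (9 organisers):
Kelston vs Dunmore: Kelston is ranked higher on 0 ballots, Dunmore on 9. Dunmore wins 9–0.
Kelston vs Brixley: Kelston preferred on 1 ballot; Brixley wins 8–1.
Kelston vs Ivery: Kelston is ranked higher on 0 ballots, Ivery on 9. Ivery wins 9–0.
Kelston vs Jarrow: 4 for Kelston, 5 for Jarrow — Jarrow by 5–4.
Kelston vs Norbury: Kelston, 5–4.
Dunmore vs Brixley: 5 to 4, Dunmore.
Dunmore vs Ivery: Dunmore preferred on 1 ballot; Ivery wins 8–1.
Dunmore–Jarrow: Dunmore 5–4.
Dunmore vs Norbury: Dunmore wins 5–4.
Brixley vs Ivery: Brixley is ranked higher on 0 ballots, Ivery on 9. Ivery wins 9–0.
Brixley vs Jarrow: Brixley, 8–1.
Brixley vs Norbury: Norbury wins 5–4.
Ivery vs Jarrow: Ivery wins 9–0.
Ivery vs Norbury: Ivery wins 5–4.
Jarrow vs Norbury: Jarrow wins 5–4.
Every city wins at least one matchup (Kelston beats Norbury; Dunmore beats Kelston; Brixley beats Kelston; Ivery beats Kelston; Jarrow beats Kelston; Norbury beats Brixley), so there is no Condorcet loser.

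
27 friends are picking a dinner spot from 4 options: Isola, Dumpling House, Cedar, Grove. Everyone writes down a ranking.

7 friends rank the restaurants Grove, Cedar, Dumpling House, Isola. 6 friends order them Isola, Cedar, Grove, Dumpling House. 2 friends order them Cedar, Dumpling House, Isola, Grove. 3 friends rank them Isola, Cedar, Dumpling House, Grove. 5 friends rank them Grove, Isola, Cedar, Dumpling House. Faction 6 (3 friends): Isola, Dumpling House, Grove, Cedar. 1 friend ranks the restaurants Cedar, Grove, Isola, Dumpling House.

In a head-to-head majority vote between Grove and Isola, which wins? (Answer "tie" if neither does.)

Isola

Ballots ranking Grove above Isola: 7 + 5 + 1 = 13.
Ballots ranking Isola above Grove: 27 − 13 = 14.
Isola wins the head-to-head 14–13.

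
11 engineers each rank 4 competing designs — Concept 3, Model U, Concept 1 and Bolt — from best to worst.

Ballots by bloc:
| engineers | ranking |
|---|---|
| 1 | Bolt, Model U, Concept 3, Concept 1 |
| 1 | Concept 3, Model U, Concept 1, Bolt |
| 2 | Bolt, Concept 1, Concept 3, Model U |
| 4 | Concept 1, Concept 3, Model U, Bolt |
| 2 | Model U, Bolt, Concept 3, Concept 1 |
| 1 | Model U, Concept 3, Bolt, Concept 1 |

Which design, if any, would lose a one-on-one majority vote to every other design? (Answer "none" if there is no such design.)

none

Head-to-head results (11 engineers):
Concept 3 vs Model U: 1+2+4 = 7 for Concept 3, 4 for Model U — Concept 3 by 7–4.
Concept 3 vs Concept 1: Concept 1 wins 6–5.
Concept 3 vs Bolt: Concept 3 preferred on 1+4+1 = 6 ballots; Concept 3 wins 6–5.
Model U vs Concept 1: Model U preferred on 1+1+2+1 = 5 ballots; Concept 1 wins 6–5.
Model U vs Bolt: Model U, 8–3.
Concept 1 vs Bolt: Concept 1 is ranked higher on 1+4 = 5 ballots, Bolt on 6. Bolt wins 6–5.
No design is winless: Concept 3 beats Model U; Model U beats Bolt; Concept 1 beats Concept 3; Bolt beats Concept 1. There is no Condorcet loser.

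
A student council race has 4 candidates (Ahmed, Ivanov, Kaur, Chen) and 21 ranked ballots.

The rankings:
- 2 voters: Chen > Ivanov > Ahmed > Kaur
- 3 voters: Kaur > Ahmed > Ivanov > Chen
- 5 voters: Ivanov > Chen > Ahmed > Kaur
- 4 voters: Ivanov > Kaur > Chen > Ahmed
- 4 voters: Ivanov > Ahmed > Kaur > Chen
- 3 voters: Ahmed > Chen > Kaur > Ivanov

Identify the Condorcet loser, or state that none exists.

Head-to-head results (21 voters):
Ahmed–Ivanov: Ivanov 15–6.
Ahmed vs Kaur: Ahmed wins 14–7.
Ahmed vs Chen: 10 to 11, Chen.
Ivanov vs Kaur: Ivanov wins 15–6.
Ivanov vs Chen: Ivanov preferred on 3+5+4+4 = 16 ballots; Ivanov wins 16–5.
Kaur vs Chen: Kaur, 11–10.
Every candidate wins at least one matchup (Ahmed beats Kaur; Ivanov beats Ahmed; Kaur beats Chen; Chen beats Ahmed), so there is no Condorcet loser.

none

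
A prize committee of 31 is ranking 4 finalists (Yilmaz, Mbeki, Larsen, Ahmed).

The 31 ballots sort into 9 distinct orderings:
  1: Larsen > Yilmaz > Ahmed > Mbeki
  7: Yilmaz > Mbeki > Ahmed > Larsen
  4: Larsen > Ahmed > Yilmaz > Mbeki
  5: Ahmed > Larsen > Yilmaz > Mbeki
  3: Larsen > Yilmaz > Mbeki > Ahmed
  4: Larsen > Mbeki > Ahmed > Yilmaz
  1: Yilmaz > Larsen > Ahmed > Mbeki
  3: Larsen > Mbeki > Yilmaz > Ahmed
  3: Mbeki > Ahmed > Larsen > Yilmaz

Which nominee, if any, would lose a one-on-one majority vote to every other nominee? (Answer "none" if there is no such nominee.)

Pairwise majorities:
Yilmaz vs Mbeki: 21 to 10, Yilmaz.
Yilmaz–Larsen: Larsen 23–8.
Yilmaz vs Ahmed: Ahmed, 16–15.
Mbeki vs Larsen: 10 to 21, Larsen.
Mbeki–Ahmed: Mbeki 20–11.
Larsen vs Ahmed: Larsen wins 16–15.
No nominee is winless: Yilmaz beats Mbeki; Mbeki beats Ahmed; Larsen beats Yilmaz; Ahmed beats Yilmaz. There is no Condorcet loser.

none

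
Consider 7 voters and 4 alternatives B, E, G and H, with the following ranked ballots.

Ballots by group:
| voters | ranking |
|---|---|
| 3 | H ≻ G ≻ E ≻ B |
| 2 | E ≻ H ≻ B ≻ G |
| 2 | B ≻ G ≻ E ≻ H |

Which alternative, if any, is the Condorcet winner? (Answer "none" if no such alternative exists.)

Pairwise majorities:
B–E: E 5–2.
B vs G: B, 4–3.
B vs H: H wins 5–2.
E–G: G 5–2.
E vs H: E wins 4–3.
G vs H: H, 5–2.
Every alternative loses at least once (B loses to E; E loses to G; G loses to B; H loses to E). The majority relation contains the cycle B beats G beats E beats B, so there is no Condorcet winner.

none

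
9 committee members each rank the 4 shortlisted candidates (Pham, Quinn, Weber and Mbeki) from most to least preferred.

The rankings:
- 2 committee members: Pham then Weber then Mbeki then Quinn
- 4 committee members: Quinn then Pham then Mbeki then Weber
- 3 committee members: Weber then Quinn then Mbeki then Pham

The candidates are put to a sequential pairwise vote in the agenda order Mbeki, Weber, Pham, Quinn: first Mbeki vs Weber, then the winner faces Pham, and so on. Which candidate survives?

Round 1: Mbeki vs Weber — 4–5, Weber advances.
Round 2: Weber vs Pham — 3–6, Pham advances.
Round 3: Pham vs Quinn — 2–7, Quinn advances.
The agenda winner is Quinn.

Quinn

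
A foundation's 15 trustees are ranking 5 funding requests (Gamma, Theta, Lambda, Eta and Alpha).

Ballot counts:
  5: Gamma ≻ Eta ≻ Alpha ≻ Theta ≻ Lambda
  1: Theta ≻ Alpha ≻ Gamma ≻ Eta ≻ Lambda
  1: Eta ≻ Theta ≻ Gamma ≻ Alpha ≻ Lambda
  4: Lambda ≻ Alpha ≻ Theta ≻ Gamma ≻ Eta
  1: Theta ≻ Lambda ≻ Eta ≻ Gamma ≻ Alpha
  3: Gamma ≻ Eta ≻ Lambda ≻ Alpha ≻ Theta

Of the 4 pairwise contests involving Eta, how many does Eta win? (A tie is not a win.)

3

Eta against each rival (15 reviewers):
Eta vs Gamma: 2 to 13, Gamma.
Eta vs Theta: Eta wins 9–6.
Eta vs Lambda: Eta preferred on 5+1+1+3 = 10 ballots; Eta wins 10–5.
Eta vs Alpha: 5+1+1+3 = 10 for Eta, 5 for Alpha — Eta by 10–5.
Eta beats Theta, Lambda, Alpha; loses to Gamma — 3 pairwise wins.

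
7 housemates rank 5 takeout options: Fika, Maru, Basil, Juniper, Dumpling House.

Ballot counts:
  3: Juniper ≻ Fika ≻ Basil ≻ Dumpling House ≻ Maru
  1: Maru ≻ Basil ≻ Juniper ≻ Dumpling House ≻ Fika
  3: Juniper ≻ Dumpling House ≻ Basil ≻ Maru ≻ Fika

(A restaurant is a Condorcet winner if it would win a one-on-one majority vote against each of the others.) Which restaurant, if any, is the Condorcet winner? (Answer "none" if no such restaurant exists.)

Juniper

Pairwise majorities:
Fika vs Maru: Fika preferred on 3 ballots; Maru wins 4–3.
Fika vs Basil: 3 for Fika, 4 for Basil — Basil by 4–3.
Fika vs Juniper: 0 to 7, Juniper.
Fika vs Dumpling House: 3 for Fika, 4 for Dumpling House — Dumpling House by 4–3.
Maru vs Basil: Maru is ranked higher on 1 ballot, Basil on 6. Basil wins 6–1.
Maru vs Juniper: 1 for Maru, 6 for Juniper — Juniper by 6–1.
Maru vs Dumpling House: 1 for Maru, 6 for Dumpling House — Dumpling House by 6–1.
Basil vs Juniper: 1 to 6, Juniper.
Basil vs Dumpling House: Basil is ranked higher on 3+1 = 4 ballots, Dumpling House on 3. Basil wins 4–3.
Juniper vs Dumpling House: Juniper preferred on 3+1+3 = 7 ballots; Juniper wins 7–0.
Only Juniper has no losses; Juniper is the Condorcet winner.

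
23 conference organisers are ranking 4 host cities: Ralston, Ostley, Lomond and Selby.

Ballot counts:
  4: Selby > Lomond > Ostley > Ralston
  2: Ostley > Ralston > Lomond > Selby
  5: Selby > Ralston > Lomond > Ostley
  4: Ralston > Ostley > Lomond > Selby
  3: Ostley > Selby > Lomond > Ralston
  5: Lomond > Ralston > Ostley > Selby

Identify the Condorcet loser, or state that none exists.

none

Head-to-head results (23 organisers):
Ralston vs Ostley: Ralston, 14–9.
Ralston–Lomond: Lomond 12–11.
Ralston vs Selby: Ralston is ranked higher on 2+4+5 = 11 ballots, Selby on 12. Selby wins 12–11.
Ostley vs Lomond: Lomond wins 14–9.
Ostley–Selby: Ostley 14–9.
Lomond–Selby: Selby 12–11.
Each city has at least one pairwise win (Ralston beats Ostley; Ostley beats Selby; Lomond beats Ralston; Selby beats Ralston) — no Condorcet loser.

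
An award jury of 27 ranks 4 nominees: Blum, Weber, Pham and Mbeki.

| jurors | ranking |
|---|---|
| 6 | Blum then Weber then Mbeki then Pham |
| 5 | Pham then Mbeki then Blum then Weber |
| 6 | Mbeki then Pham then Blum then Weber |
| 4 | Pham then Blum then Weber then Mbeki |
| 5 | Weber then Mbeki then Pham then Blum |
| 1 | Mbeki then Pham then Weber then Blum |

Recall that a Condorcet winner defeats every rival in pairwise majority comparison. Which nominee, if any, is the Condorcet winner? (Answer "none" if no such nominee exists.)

none

Check each pair by majority over 27 ballots:
Blum vs Weber: Blum is ranked higher on 6+5+6+4 = 21 ballots, Weber on 6. Blum wins 21–6.
Blum vs Pham: 6 to 21, Pham.
Blum vs Mbeki: Blum is ranked higher on 6+4 = 10 ballots, Mbeki on 17. Mbeki wins 17–10.
Weber vs Pham: Pham wins 16–11.
Weber vs Mbeki: Weber is ranked higher on 6+4+5 = 15 ballots, Mbeki on 12. Weber wins 15–12.
Pham vs Mbeki: Mbeki, 18–9.
No nominee is unbeaten: Blum loses to Pham; Weber loses to Blum; Pham loses to Mbeki; Mbeki loses to Weber. In particular Blum → Weber → Mbeki → Blum is a majority cycle — no Condorcet winner exists.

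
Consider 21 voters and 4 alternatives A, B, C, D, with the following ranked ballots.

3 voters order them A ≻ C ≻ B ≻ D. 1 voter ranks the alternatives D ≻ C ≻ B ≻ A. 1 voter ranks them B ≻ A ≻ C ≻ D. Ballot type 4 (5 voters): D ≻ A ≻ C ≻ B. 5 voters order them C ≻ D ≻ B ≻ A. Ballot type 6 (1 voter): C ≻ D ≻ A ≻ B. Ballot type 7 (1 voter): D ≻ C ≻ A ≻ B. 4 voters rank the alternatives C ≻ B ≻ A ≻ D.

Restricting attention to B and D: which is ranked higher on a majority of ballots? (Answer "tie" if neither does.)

Ballots ranking B above D: 3 + 1 + 4 = 8.
Ballots ranking D above B: 21 − 8 = 13.
D wins the head-to-head 13–8.

D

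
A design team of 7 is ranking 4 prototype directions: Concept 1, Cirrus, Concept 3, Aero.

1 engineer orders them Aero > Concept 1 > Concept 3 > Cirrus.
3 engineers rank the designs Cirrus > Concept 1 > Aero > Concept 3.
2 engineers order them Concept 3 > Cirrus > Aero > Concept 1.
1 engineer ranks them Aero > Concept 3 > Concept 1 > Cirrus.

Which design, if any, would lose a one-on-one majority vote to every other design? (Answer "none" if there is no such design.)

Pairwise majorities:
Concept 1 vs Cirrus: Cirrus wins 5–2.
Concept 1 vs Concept 3: Concept 1 is ranked higher on 1+3 = 4 ballots, Concept 3 on 3. Concept 1 wins 4–3.
Concept 1 vs Aero: Aero wins 4–3.
Cirrus vs Concept 3: Concept 3, 4–3.
Cirrus vs Aero: Cirrus is ranked higher on 3+2 = 5 ballots, Aero on 2. Cirrus wins 5–2.
Concept 3–Aero: Aero 5–2.
No design is winless: Concept 1 beats Concept 3; Cirrus beats Concept 1; Concept 3 beats Cirrus; Aero beats Concept 1. There is no Condorcet loser.

none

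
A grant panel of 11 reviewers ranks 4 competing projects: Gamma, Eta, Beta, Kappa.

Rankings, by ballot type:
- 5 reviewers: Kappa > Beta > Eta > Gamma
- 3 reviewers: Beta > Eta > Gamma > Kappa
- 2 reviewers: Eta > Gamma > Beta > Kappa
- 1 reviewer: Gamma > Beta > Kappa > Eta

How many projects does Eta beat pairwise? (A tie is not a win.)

Eta against each rival (11 reviewers):
Eta vs Gamma: Eta wins 10–1.
Eta vs Beta: 2 for Eta, 9 for Beta — Beta by 9–2.
Eta vs Kappa: Eta preferred on 3+2 = 5 ballots; Kappa wins 6–5.
Eta beats Gamma; loses to Beta, Kappa — 1 pairwise win.

1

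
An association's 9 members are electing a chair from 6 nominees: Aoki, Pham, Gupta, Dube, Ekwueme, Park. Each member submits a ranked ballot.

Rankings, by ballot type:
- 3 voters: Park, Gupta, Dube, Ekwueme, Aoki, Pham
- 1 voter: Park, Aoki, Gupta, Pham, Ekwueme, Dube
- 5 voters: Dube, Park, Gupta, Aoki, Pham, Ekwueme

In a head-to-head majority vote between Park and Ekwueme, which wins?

Ballots ranking Park above Ekwueme: 3 + 1 + 5 = 9.
Ballots ranking Ekwueme above Park: 9 − 9 = 0.
Park wins the head-to-head 9–0.

Park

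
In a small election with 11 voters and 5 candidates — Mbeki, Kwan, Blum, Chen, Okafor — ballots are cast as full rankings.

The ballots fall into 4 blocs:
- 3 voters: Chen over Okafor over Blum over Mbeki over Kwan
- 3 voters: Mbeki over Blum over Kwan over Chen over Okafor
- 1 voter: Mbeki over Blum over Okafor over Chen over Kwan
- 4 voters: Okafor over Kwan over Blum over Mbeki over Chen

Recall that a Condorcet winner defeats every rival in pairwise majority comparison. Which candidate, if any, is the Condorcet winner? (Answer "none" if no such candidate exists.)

Head-to-head results (11 voters):
Mbeki vs Kwan: Mbeki preferred on 3+3+1 = 7 ballots; Mbeki wins 7–4.
Mbeki vs Blum: 4 to 7, Blum.
Mbeki vs Chen: Mbeki preferred on 3+1+4 = 8 ballots; Mbeki wins 8–3.
Mbeki vs Okafor: 3+1 = 4 for Mbeki, 7 for Okafor — Okafor by 7–4.
Kwan vs Blum: Kwan is ranked higher on 4 ballots, Blum on 7. Blum wins 7–4.
Kwan vs Chen: 7 to 4, Kwan.
Kwan vs Okafor: 3 for Kwan, 8 for Okafor — Okafor by 8–3.
Blum vs Chen: Blum is ranked higher on 3+1+4 = 8 ballots, Chen on 3. Blum wins 8–3.
Blum vs Okafor: 3+1 = 4 for Blum, 7 for Okafor — Okafor by 7–4.
Chen vs Okafor: Chen is ranked higher on 3+3 = 6 ballots, Okafor on 5. Chen wins 6–5.
No candidate is unbeaten: Mbeki loses to Blum; Kwan loses to Mbeki; Blum loses to Okafor; Chen loses to Mbeki; Okafor loses to Chen. In particular Mbeki beats Chen beats Okafor beats Mbeki is a majority cycle — no Condorcet winner exists.

none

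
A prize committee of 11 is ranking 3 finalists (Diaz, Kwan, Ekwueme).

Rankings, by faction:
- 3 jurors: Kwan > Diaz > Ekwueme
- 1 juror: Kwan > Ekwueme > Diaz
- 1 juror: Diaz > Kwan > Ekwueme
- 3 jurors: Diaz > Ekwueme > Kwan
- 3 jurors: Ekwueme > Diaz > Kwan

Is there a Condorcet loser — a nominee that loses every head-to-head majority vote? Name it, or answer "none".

Head-to-head results (11 jurors):
Diaz vs Kwan: Diaz is ranked higher on 1+3+3 = 7 ballots, Kwan on 4. Diaz wins 7–4.
Diaz vs Ekwueme: 3+1+3 = 7 for Diaz, 4 for Ekwueme — Diaz by 7–4.
Kwan–Ekwueme: Ekwueme 6–5.
Kwan loses to every other nominee — it is the Condorcet loser.

Kwan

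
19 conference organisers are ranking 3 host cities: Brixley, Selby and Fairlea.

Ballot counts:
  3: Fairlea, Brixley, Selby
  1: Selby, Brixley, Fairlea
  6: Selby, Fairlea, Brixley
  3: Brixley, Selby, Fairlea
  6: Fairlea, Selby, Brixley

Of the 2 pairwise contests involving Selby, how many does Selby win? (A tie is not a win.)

Selby against each rival (19 organisers):
Selby vs Brixley: Selby is ranked higher on 1+6+6 = 13 ballots, Brixley on 6. Selby wins 13–6.
Selby vs Fairlea: Selby wins 10–9.
Selby beats Brixley, Fairlea — 2 pairwise wins.

2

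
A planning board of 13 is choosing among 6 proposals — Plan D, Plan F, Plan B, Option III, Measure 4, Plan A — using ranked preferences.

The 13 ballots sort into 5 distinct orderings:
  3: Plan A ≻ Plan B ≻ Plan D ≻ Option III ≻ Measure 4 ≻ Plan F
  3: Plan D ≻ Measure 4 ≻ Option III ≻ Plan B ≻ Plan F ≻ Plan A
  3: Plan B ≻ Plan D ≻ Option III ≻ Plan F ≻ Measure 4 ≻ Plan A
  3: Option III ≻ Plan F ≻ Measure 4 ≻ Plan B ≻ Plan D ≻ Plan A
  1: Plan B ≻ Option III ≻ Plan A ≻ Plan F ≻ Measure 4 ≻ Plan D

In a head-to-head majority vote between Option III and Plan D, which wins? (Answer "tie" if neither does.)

Ballots ranking Option III above Plan D: 3 + 1 = 4.
Ballots ranking Plan D above Option III: 13 − 4 = 9.
Plan D wins the head-to-head 9–4.

Plan D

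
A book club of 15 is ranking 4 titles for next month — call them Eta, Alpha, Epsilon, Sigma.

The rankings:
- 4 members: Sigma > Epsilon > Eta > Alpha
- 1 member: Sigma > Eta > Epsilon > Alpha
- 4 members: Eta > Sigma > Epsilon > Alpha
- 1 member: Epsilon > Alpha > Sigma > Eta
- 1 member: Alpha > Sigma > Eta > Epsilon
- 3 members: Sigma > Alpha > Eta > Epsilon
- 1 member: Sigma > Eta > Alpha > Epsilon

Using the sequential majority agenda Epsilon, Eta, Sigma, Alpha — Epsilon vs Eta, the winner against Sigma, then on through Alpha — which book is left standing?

Round 1: Epsilon vs Eta — 5–10, Eta advances.
Round 2: Eta vs Sigma — 4–11, Sigma advances.
Round 3: Sigma vs Alpha — 13–2, Sigma advances.
The agenda winner is Sigma.

Sigma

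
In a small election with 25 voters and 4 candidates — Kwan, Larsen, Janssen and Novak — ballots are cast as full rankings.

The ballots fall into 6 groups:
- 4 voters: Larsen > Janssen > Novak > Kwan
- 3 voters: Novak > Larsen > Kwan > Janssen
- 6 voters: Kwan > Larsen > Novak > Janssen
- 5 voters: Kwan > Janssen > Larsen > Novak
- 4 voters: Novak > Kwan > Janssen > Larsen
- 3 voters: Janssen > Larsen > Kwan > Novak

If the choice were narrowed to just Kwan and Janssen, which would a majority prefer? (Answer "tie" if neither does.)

Ballots ranking Kwan above Janssen: 3 + 6 + 5 + 4 = 18.
Ballots ranking Janssen above Kwan: 25 − 18 = 7.
Kwan wins the head-to-head 18–7.

Kwan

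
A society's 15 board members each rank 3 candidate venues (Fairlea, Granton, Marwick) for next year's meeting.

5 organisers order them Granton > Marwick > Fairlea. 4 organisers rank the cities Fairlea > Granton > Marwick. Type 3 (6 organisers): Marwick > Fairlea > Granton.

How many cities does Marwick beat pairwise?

Marwick against each rival (15 organisers):
Marwick vs Fairlea: Marwick is ranked higher on 5+6 = 11 ballots, Fairlea on 4. Marwick wins 11–4.
Marwick vs Granton: Granton wins 9–6.
Marwick beats Fairlea; loses to Granton — 1 pairwise win.

1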